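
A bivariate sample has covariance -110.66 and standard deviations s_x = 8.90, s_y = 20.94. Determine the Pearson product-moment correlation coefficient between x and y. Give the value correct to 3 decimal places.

-0.594

r = Cov(x,y) / (s_x · s_y) = -110.66 / (8.90 × 20.94)
  = -110.66 / 186.3660 ≈ -0.594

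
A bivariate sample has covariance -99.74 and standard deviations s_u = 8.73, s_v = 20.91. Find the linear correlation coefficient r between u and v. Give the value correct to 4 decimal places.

-0.5464

r = Cov(u,v) / (s_u · s_v) = -99.74 / (8.73 × 20.91)
  = -99.74 / 182.5443 ≈ -0.5464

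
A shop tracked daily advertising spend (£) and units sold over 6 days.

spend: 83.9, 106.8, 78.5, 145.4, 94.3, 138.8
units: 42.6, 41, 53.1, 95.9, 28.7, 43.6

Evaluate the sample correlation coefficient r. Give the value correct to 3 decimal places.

0.577

n = 6, Σx = 647.7, Σy = 304.9, Σx² = 73906.79, Σy² = 18236.83, Σxy = 34823.24
nΣxy − ΣxΣy = 208939.44 − 197483.73 = 11455.71
nΣx² − (Σx)² = 443440.74 − 419515.29 = 23925.45; nΣy² − (Σy)² = 109420.98 − 92964.01 = 16456.97
r = 11455.71 / √(23925.45 × 16456.97) = 11455.71 / 19842.8933 ≈ 0.577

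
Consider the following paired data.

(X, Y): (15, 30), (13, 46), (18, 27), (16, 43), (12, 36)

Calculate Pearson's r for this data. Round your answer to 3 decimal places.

n = 5, ΣX = 74, ΣY = 182, ΣX² = 1118, ΣY² = 6890, ΣXY = 2654
nΣXY − ΣXΣY = 13270 − 13468 = -198
nΣX² − (ΣX)² = 5590 − 5476 = 114; nΣY² − (ΣY)² = 34450 − 33124 = 1326
r = -198 / √(114 × 1326) = -198 / 388.7981 ≈ -0.509

-0.509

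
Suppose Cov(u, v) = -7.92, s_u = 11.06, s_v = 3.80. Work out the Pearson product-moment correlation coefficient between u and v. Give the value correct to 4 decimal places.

r = Cov(u,v) / (s_u · s_v) = -7.92 / (11.06 × 3.80)
  = -7.92 / 42.0280 ≈ -0.1884

-0.1884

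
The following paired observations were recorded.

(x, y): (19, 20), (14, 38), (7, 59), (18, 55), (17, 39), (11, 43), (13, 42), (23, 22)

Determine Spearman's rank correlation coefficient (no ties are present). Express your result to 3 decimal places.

-0.714

Rank x: 7, 4, 1, 6, 5, 2, 3, 8
Rank y: 1, 3, 8, 7, 4, 6, 5, 2
d = rank(x) − rank(y): 6, 1, -7, -1, 1, -4, -2, 6; Σd² = 144
ρ = 1 − 6Σd² / [n(n²−1)] = 1 − 6×144 / (8×63) = 1 − 864/504 ≈ -0.714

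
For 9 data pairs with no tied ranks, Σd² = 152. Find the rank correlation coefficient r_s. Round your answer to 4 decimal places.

ρ = 1 − 6Σd² / [n(n²−1)] = 1 − 6×152 / (9×80)
  = 1 − 912/720 = 1 − 1.26667 ≈ -0.2667

-0.2667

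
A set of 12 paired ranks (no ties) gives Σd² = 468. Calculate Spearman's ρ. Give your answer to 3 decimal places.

-0.636

ρ = 1 − 6Σd² / [n(n²−1)] = 1 − 6×468 / (12×143)
  = 1 − 2808/1716 = 1 − 1.6364 ≈ -0.636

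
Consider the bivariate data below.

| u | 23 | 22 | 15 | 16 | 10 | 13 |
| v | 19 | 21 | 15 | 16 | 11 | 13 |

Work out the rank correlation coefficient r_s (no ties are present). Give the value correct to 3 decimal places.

0.943

Rank u: 6, 5, 3, 4, 1, 2
Rank v: 5, 6, 3, 4, 1, 2
d = rank(u) − rank(v): 1, -1, 0, 0, 0, 0; Σd² = 2
ρ = 1 − 6Σd² / [n(n²−1)] = 1 − 6×2 / (6×35) = 1 − 12/210 ≈ 0.943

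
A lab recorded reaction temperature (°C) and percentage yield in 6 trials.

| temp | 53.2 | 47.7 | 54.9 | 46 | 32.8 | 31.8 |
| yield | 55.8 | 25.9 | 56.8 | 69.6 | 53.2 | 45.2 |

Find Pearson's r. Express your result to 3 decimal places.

0.134

n = 6, Σx = 266.4, Σy = 306.5, Σx² = 12322.62, Σy² = 16728.13, Σxy = 13706.23
nΣxy − ΣxΣy = 82237.38 − 81651.6 = 585.78
nΣx² − (Σx)² = 73935.72 − 70968.96 = 2966.76; nΣy² − (Σy)² = 100368.78 − 93942.25 = 6426.53
r = 585.78 / √(2966.76 × 6426.53) = 585.78 / 4366.4599 ≈ 0.134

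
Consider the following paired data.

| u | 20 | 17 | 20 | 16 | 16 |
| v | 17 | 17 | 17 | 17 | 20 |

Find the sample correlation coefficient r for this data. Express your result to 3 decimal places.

n = 5, Σu = 89, Σv = 88, Σu² = 1601, Σv² = 1556, Σuv = 1561
nΣuv − ΣuΣv = 7805 − 7832 = -27
nΣu² − (Σu)² = 8005 − 7921 = 84; nΣv² − (Σv)² = 7780 − 7744 = 36
r = -27 / √(84 × 36) = -27 / 54.9909 ≈ -0.491

-0.491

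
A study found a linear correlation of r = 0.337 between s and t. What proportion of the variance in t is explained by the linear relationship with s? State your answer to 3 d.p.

0.114

r² = (0.337)² = 0.114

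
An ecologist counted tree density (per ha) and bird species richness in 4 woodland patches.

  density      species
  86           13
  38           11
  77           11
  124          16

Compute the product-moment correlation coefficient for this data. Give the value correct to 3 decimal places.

0.892

n = 4, Σx = 325, Σy = 51, Σx² = 30145, Σy² = 667, Σxy = 4367
nΣxy − ΣxΣy = 17468 − 16575 = 893
nΣx² − (Σx)² = 120580 − 105625 = 14955; nΣy² − (Σy)² = 2668 − 2601 = 67
r = 893 / √(14955 × 67) = 893 / 1000.9920 ≈ 0.892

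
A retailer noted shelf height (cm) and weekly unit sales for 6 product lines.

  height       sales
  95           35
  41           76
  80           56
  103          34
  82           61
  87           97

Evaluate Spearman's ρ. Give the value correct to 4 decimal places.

-0.6000

Rank height: 5, 1, 2, 6, 3, 4
Rank sales: 2, 5, 3, 1, 4, 6
d = rank(height) − rank(sales): 3, -4, -1, 5, -1, -2; Σd² = 56
ρ = 1 − 6Σd² / [n(n²−1)] = 1 − 6×56 / (6×35) = 1 − 336/210 ≈ -0.6000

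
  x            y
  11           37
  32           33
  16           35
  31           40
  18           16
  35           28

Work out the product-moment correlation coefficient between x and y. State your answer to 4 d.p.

0.0615

n = 6, Σx = 143, Σy = 189, Σx² = 3911, Σy² = 6323, Σxy = 4531
nΣxy − ΣxΣy = 27186 − 27027 = 159
nΣx² − (Σx)² = 23466 − 20449 = 3017; nΣy² − (Σy)² = 37938 − 35721 = 2217
r = 159 / √(3017 × 2217) = 159 / 2586.2500 ≈ 0.0615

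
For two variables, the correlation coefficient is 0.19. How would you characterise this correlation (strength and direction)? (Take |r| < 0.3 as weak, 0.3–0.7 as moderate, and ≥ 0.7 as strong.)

r = 0.19 > 0 so the relationship is positive.
|r| = 0.19, which falls in the weak range.

weak positive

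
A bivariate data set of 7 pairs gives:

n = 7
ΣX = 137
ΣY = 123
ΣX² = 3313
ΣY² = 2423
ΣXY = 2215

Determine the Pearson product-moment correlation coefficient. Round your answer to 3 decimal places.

-0.473

r = (nΣXY − ΣXΣY) / √[(nΣX² − (ΣX)²)(nΣY² − (ΣY)²)]
Numerator: 7×2215 − 137×123 = -1346
Denominator: √[(23191 − 18769)(16961 − 15129)] = √[4422 × 1832] = 2846.2438
r = -1346 / 2846.2438 ≈ -0.473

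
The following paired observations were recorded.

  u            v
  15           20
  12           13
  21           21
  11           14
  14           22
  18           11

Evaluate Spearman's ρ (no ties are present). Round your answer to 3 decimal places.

Rank u: 4, 2, 6, 1, 3, 5
Rank v: 4, 2, 5, 3, 6, 1
d = rank(u) − rank(v): 0, 0, 1, -2, -3, 4; Σd² = 30
ρ = 1 − 6Σd² / [n(n²−1)] = 1 − 6×30 / (6×35) = 1 − 180/210 ≈ 0.143

0.143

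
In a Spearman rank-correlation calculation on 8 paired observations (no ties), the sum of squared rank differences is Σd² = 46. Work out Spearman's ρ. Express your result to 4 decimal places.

ρ = 1 − 6Σd² / [n(n²−1)] = 1 − 6×46 / (8×63)
  = 1 − 276/504 = 1 − 0.54762 ≈ 0.4524

0.4524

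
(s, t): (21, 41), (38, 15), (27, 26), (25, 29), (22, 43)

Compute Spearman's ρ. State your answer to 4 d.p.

-0.9000

Rank s: 1, 5, 4, 3, 2
Rank t: 4, 1, 2, 3, 5
d = rank(s) − rank(t): -3, 4, 2, 0, -3; Σd² = 38
ρ = 1 − 6Σd² / [n(n²−1)] = 1 − 6×38 / (5×24) = 1 − 228/120 ≈ -0.9000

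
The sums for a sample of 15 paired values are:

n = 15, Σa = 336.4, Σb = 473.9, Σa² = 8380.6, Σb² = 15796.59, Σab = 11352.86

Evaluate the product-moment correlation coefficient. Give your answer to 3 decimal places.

r = (nΣab − ΣaΣb) / √[(nΣa² − (Σa)²)(nΣb² − (Σb)²)]
Numerator: 15×11352.86 − 336.4×473.9 = 10872.94
Denominator: √[(125709 − 113164.96)(236948.85 − 224581.21)] = √[12544.04 × 12367.64] = 12455.5277
r = 10872.94 / 12455.5277 ≈ 0.873

0.873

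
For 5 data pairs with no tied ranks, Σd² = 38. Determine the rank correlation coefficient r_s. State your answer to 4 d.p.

-0.9000

ρ = 1 − 6Σd² / [n(n²−1)] = 1 − 6×38 / (5×24)
  = 1 − 228/120 = 1 − 1.90000 ≈ -0.9000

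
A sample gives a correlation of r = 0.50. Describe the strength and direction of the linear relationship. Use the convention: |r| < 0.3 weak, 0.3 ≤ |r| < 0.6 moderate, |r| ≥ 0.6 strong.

moderate positive

r = 0.50 > 0 so the relationship is positive.
|r| = 0.50, which falls in the moderate range.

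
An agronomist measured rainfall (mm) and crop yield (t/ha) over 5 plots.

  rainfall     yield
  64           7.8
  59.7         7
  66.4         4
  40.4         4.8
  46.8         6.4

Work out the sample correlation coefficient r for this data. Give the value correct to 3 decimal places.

n = 5, Σx = 277.3, Σy = 30, Σx² = 15891.45, Σy² = 189.84, Σxy = 1676.14
nΣxy − ΣxΣy = 8380.7 − 8319 = 61.7
nΣx² − (Σx)² = 79457.25 − 76895.29 = 2561.96; nΣy² − (Σy)² = 949.2 − 900 = 49.2
r = 61.7 / √(2561.96 × 49.2) = 61.7 / 355.0330 ≈ 0.174

0.174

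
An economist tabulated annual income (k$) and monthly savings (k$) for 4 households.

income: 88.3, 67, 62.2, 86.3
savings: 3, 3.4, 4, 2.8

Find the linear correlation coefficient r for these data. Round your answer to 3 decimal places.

-0.920

n = 4, Σx = 303.8, Σy = 13.2, Σx² = 23602.42, Σy² = 44.4, Σxy = 983.14
nΣxy − ΣxΣy = 3932.56 − 4010.16 = -77.6
nΣx² − (Σx)² = 94409.68 − 92294.44 = 2115.24; nΣy² − (Σy)² = 177.6 − 174.24 = 3.36
r = -77.6 / √(2115.24 × 3.36) = -77.6 / 84.3042 ≈ -0.920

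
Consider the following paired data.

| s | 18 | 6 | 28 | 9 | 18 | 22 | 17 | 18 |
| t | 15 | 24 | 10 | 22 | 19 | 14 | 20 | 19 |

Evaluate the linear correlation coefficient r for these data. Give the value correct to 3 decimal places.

n = 8, Σs = 136, Σt = 143, Σs² = 2646, Σt² = 2703, Σst = 2224
nΣst − ΣsΣt = 17792 − 19448 = -1656
nΣs² − (Σs)² = 21168 − 18496 = 2672; nΣt² − (Σt)² = 21624 − 20449 = 1175
r = -1656 / √(2672 × 1175) = -1656 / 1771.8916 ≈ -0.935

-0.935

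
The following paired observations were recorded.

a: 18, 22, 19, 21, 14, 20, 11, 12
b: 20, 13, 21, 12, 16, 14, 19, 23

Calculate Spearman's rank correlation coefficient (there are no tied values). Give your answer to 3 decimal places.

Rank a: 4, 8, 5, 7, 3, 6, 1, 2
Rank b: 6, 2, 7, 1, 4, 3, 5, 8
d = rank(a) − rank(b): -2, 6, -2, 6, -1, 3, -4, -6; Σd² = 142
ρ = 1 − 6Σd² / [n(n²−1)] = 1 − 6×142 / (8×63) = 1 − 852/504 ≈ -0.690

-0.690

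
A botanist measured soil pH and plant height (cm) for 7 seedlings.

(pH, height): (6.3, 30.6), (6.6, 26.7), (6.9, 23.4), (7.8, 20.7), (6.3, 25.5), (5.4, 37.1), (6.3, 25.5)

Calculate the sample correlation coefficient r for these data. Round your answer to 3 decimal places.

n = 7, Σx = 45.6, Σy = 189.5, Σx² = 300.24, Σy² = 5302.21, Σxy = 1213.56
nΣxy − ΣxΣy = 8494.92 − 8641.2 = -146.28
nΣx² − (Σx)² = 2101.68 − 2079.36 = 22.32; nΣy² − (Σy)² = 37115.47 − 35910.25 = 1205.22
r = -146.28 / √(22.32 × 1205.22) = -146.28 / 164.0138 ≈ -0.892

-0.892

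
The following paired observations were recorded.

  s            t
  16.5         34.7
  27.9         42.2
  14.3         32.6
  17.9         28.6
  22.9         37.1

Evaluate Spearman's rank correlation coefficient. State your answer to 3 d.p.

Rank s: 2, 5, 1, 3, 4
Rank t: 3, 5, 2, 1, 4
d = rank(s) − rank(t): -1, 0, -1, 2, 0; Σd² = 6
ρ = 1 − 6Σd² / [n(n²−1)] = 1 − 6×6 / (5×24) = 1 − 36/120 ≈ 0.700

0.700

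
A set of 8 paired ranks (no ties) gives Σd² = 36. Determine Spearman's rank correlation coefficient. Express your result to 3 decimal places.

0.571

ρ = 1 − 6Σd² / [n(n²−1)] = 1 − 6×36 / (8×63)
  = 1 − 216/504 = 1 − 0.4286 ≈ 0.571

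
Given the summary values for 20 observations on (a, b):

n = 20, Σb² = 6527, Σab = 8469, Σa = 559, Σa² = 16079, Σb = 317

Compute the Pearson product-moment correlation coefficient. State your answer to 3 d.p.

r = (nΣab − ΣaΣb) / √[(nΣa² − (Σa)²)(nΣb² − (Σb)²)]
Numerator: 20×8469 − 559×317 = -7823
Denominator: √[(321580 − 312481)(130540 − 100489)] = √[9099 × 30051] = 16535.8413
r = -7823 / 16535.8413 ≈ -0.473

-0.473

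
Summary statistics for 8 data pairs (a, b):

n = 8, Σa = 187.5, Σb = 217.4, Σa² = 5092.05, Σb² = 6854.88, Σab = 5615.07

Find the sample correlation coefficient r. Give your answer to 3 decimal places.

r = (nΣab − ΣaΣb) / √[(nΣa² − (Σa)²)(nΣb² − (Σb)²)]
Numerator: 8×5615.07 − 187.5×217.4 = 4158.06
Denominator: √[(40736.4 − 35156.25)(54839.04 − 47262.76)] = √[5580.15 × 7576.28] = 6502.0596
r = 4158.06 / 6502.0596 ≈ 0.639

0.639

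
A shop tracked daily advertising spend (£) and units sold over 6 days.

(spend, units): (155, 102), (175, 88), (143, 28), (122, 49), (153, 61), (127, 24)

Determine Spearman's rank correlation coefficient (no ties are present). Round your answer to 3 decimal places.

0.771

Rank spend: 5, 6, 3, 1, 4, 2
Rank units: 6, 5, 2, 3, 4, 1
d = rank(spend) − rank(units): -1, 1, 1, -2, 0, 1; Σd² = 8
ρ = 1 − 6Σd² / [n(n²−1)] = 1 − 6×8 / (6×35) = 1 − 48/210 ≈ 0.771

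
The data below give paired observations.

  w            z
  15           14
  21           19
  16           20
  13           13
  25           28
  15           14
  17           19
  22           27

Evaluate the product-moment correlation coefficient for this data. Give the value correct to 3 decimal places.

0.910

n = 8, Σw = 144, Σz = 154, Σw² = 2714, Σz² = 3196, Σwz = 2925
nΣwz − ΣwΣz = 23400 − 22176 = 1224
nΣw² − (Σw)² = 21712 − 20736 = 976; nΣz² − (Σz)² = 25568 − 23716 = 1852
r = 1224 / √(976 × 1852) = 1224 / 1344.4523 ≈ 0.910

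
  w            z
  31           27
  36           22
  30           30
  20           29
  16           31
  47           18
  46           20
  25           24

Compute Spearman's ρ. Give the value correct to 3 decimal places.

-0.881

Rank w: 5, 6, 4, 2, 1, 8, 7, 3
Rank z: 5, 3, 7, 6, 8, 1, 2, 4
d = rank(w) − rank(z): 0, 3, -3, -4, -7, 7, 5, -1; Σd² = 158
ρ = 1 − 6Σd² / [n(n²−1)] = 1 − 6×158 / (8×63) = 1 − 948/504 ≈ -0.881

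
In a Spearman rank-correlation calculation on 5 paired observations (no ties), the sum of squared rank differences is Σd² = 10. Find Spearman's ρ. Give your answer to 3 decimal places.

0.500

ρ = 1 − 6Σd² / [n(n²−1)] = 1 − 6×10 / (5×24)
  = 1 − 60/120 = 1 − 0.5000 ≈ 0.500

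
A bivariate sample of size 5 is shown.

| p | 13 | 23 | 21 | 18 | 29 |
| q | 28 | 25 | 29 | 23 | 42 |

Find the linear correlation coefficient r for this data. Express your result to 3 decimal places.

0.694

n = 5, Σp = 104, Σq = 147, Σp² = 2304, Σq² = 4543, Σpq = 3180
nΣpq − ΣpΣq = 15900 − 15288 = 612
nΣp² − (Σp)² = 11520 − 10816 = 704; nΣq² − (Σq)² = 22715 − 21609 = 1106
r = 612 / √(704 × 1106) = 612 / 882.3967 ≈ 0.694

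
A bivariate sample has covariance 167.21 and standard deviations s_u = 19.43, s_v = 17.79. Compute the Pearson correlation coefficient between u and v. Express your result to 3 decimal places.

r = Cov(u,v) / (s_u · s_v) = 167.21 / (19.43 × 17.79)
  = 167.21 / 345.6597 ≈ 0.484

0.484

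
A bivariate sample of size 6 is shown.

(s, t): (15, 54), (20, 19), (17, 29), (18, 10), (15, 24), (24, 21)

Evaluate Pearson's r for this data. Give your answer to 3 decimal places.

-0.486

n = 6, Σs = 109, Σt = 157, Σs² = 2039, Σt² = 5235, Σst = 2727
nΣst − ΣsΣt = 16362 − 17113 = -751
nΣs² − (Σs)² = 12234 − 11881 = 353; nΣt² − (Σt)² = 31410 − 24649 = 6761
r = -751 / √(353 × 6761) = -751 / 1544.8731 ≈ -0.486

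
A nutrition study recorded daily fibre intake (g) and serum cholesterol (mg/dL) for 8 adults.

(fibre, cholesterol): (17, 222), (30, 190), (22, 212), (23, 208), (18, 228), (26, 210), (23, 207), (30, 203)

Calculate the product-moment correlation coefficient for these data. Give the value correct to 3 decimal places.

n = 8, Σx = 189, Σy = 1680, Σx² = 4631, Σy² = 353734, Σxy = 39337
nΣxy − ΣxΣy = 314696 − 317520 = -2824
nΣx² − (Σx)² = 37048 − 35721 = 1327; nΣy² − (Σy)² = 2829872 − 2822400 = 7472
r = -2824 / √(1327 × 7472) = -2824 / 3148.8639 ≈ -0.897

-0.897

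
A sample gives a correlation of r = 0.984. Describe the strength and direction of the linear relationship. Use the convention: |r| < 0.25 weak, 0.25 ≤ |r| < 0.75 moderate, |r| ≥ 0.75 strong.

r = 0.984 > 0 so the relationship is positive.
|r| = 0.984, which falls in the strong range.

strong positive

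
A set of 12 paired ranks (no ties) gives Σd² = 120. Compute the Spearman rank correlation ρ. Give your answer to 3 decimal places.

0.580

ρ = 1 − 6Σd² / [n(n²−1)] = 1 − 6×120 / (12×143)
  = 1 − 720/1716 = 1 − 0.4196 ≈ 0.580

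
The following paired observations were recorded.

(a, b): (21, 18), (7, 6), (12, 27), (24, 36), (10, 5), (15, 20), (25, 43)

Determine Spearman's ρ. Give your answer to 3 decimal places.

0.821

Rank a: 5, 1, 3, 6, 2, 4, 7
Rank b: 3, 2, 5, 6, 1, 4, 7
d = rank(a) − rank(b): 2, -1, -2, 0, 1, 0, 0; Σd² = 10
ρ = 1 − 6Σd² / [n(n²−1)] = 1 − 6×10 / (7×48) = 1 − 60/336 ≈ 0.821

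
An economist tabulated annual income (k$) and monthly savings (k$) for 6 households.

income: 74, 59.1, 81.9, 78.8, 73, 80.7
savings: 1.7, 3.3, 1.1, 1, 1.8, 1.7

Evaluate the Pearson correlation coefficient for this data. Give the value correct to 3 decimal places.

n = 6, Σx = 447.5, Σy = 10.6, Σx² = 33727.35, Σy² = 22.12, Σxy = 758.31
nΣxy − ΣxΣy = 4549.86 − 4743.5 = -193.64
nΣx² − (Σx)² = 202364.1 − 200256.25 = 2107.85; nΣy² − (Σy)² = 132.72 − 112.36 = 20.36
r = -193.64 / √(2107.85 × 20.36) = -193.64 / 207.1614 ≈ -0.935

-0.935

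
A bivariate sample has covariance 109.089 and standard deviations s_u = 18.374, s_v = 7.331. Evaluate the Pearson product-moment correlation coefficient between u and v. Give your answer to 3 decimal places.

r = Cov(u,v) / (s_u · s_v) = 109.089 / (18.374 × 7.331)
  = 109.089 / 134.6998 ≈ 0.810

0.810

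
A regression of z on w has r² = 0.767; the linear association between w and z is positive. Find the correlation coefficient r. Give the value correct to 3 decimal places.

0.876

|r| = √0.767 = 0.876
The association is positive, so r = 0.876.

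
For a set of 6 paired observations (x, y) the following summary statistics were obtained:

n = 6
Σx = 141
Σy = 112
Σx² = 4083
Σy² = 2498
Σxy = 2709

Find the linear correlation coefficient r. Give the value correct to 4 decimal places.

r = (nΣxy − ΣxΣy) / √[(nΣx² − (Σx)²)(nΣy² − (Σy)²)]
Numerator: 6×2709 − 141×112 = 462
Denominator: √[(24498 − 19881)(14988 − 12544)] = √[4617 × 2444] = 3359.1588
r = 462 / 3359.1588 ≈ 0.1375

0.1375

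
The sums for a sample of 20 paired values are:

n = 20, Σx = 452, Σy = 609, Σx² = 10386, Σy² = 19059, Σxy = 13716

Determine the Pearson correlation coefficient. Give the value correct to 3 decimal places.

-0.160

r = (nΣxy − ΣxΣy) / √[(nΣx² − (Σx)²)(nΣy² − (Σy)²)]
Numerator: 20×13716 − 452×609 = -948
Denominator: √[(207720 − 204304)(381180 − 370881)] = √[3416 × 10299] = 5931.3897
r = -948 / 5931.3897 ≈ -0.160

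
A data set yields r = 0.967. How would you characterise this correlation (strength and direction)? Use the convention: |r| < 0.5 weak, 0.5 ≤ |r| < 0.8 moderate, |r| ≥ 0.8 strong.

r = 0.967 > 0 so the relationship is positive.
|r| = 0.967, which falls in the strong range.

strong positive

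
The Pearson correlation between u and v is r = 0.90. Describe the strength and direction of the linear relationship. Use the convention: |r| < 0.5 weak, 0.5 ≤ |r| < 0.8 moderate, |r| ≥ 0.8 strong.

strong positive

r = 0.90 > 0 so the relationship is positive.
|r| = 0.90, which falls in the strong range.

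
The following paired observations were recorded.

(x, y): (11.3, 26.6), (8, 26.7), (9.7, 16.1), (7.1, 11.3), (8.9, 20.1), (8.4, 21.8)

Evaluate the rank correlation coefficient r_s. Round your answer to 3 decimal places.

0.200

Rank x: 6, 2, 5, 1, 4, 3
Rank y: 5, 6, 2, 1, 3, 4
d = rank(x) − rank(y): 1, -4, 3, 0, 1, -1; Σd² = 28
ρ = 1 − 6Σd² / [n(n²−1)] = 1 − 6×28 / (6×35) = 1 − 168/210 ≈ 0.200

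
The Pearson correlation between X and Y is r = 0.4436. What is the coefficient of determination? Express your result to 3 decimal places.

r² = (0.4436)² = 0.197

0.197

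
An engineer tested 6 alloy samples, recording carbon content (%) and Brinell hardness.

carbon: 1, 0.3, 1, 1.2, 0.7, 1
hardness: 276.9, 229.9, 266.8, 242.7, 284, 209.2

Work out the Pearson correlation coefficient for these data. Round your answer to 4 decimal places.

0.0785

n = 6, Σx = 5.2, Σy = 1509.5, Σx² = 5.02, Σy² = 384033.79, Σxy = 1311.91
nΣxy − ΣxΣy = 7871.46 − 7849.4 = 22.06
nΣx² − (Σx)² = 30.12 − 27.04 = 3.08; nΣy² − (Σy)² = 2304202.74 − 2278590.25 = 25612.49
r = 22.06 / √(3.08 × 25612.49) = 22.06 / 280.8674 ≈ 0.0785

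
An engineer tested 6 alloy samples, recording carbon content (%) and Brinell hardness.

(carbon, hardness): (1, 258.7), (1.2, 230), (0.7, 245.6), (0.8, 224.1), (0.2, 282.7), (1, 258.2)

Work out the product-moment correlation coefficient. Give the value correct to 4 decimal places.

-0.6356

n = 6, Σx = 4.9, Σy = 1499.3, Σx² = 4.61, Σy² = 376952.39, Σxy = 1200.64
nΣxy − ΣxΣy = 7203.84 − 7346.57 = -142.73
nΣx² − (Σx)² = 27.66 − 24.01 = 3.65; nΣy² − (Σy)² = 2261714.34 − 2247900.49 = 13813.85
r = -142.73 / √(3.65 × 13813.85) = -142.73 / 224.5452 ≈ -0.6356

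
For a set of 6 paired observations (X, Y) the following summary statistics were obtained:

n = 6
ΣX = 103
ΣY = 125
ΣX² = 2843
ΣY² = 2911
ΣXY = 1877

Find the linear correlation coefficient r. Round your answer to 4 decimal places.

r = (nΣXY − ΣXΣY) / √[(nΣX² − (ΣX)²)(nΣY² − (ΣY)²)]
Numerator: 6×1877 − 103×125 = -1613
Denominator: √[(17058 − 10609)(17466 − 15625)] = √[6449 × 1841] = 3445.6652
r = -1613 / 3445.6652 ≈ -0.4681

-0.4681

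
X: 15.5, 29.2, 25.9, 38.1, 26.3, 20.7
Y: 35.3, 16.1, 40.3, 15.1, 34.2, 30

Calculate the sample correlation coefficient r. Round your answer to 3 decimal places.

n = 6, ΣX = 155.7, ΣY = 171, ΣX² = 4335.49, ΣY² = 5427.04, ΣXY = 4156.81
nΣXY − ΣXΣY = 24940.86 − 26624.7 = -1683.84
nΣX² − (ΣX)² = 26012.94 − 24242.49 = 1770.45; nΣY² − (ΣY)² = 32562.24 − 29241 = 3321.24
r = -1683.84 / √(1770.45 × 3321.24) = -1683.84 / 2424.8896 ≈ -0.694

-0.694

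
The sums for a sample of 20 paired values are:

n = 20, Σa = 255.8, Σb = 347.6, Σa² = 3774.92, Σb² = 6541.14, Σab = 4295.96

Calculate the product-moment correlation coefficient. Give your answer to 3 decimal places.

-0.299

r = (nΣab − ΣaΣb) / √[(nΣa² − (Σa)²)(nΣb² − (Σb)²)]
Numerator: 20×4295.96 − 255.8×347.6 = -2996.88
Denominator: √[(75498.4 − 65433.64)(130822.8 − 120825.76)] = √[10064.76 × 9997.04] = 10030.8429
r = -2996.88 / 10030.8429 ≈ -0.299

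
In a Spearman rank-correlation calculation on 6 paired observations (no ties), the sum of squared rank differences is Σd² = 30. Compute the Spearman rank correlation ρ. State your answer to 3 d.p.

0.143

ρ = 1 − 6Σd² / [n(n²−1)] = 1 − 6×30 / (6×35)
  = 1 − 180/210 = 1 − 0.8571 ≈ 0.143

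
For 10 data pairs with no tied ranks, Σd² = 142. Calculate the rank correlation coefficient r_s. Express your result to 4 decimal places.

ρ = 1 − 6Σd² / [n(n²−1)] = 1 − 6×142 / (10×99)
  = 1 − 852/990 = 1 − 0.86061 ≈ 0.1394

0.1394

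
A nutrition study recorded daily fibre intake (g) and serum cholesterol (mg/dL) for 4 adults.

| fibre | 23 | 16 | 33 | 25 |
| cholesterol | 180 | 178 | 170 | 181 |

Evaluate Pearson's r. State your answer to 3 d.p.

n = 4, Σx = 97, Σy = 709, Σx² = 2499, Σy² = 125745, Σxy = 17123
nΣxy − ΣxΣy = 68492 − 68773 = -281
nΣx² − (Σx)² = 9996 − 9409 = 587; nΣy² − (Σy)² = 502980 − 502681 = 299
r = -281 / √(587 × 299) = -281 / 418.9427 ≈ -0.671

-0.671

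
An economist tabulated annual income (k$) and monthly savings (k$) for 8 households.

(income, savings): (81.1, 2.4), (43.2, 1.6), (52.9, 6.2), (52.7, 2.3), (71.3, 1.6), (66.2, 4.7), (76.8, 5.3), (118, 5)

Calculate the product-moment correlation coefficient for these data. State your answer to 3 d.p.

n = 8, Σx = 562.2, Σy = 29.1, Σx² = 43307.52, Σy² = 129.79, Σxy = 2135.21
nΣxy − ΣxΣy = 17081.68 − 16360.02 = 721.66
nΣx² − (Σx)² = 346460.16 − 316068.84 = 30391.32; nΣy² − (Σy)² = 1038.32 − 846.81 = 191.51
r = 721.66 / √(30391.32 × 191.51) = 721.66 / 2412.5177 ≈ 0.299

0.299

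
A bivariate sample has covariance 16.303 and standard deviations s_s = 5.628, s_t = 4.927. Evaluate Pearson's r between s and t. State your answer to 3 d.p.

r = Cov(s,t) / (s_s · s_t) = 16.303 / (5.628 × 4.927)
  = 16.303 / 27.7292 ≈ 0.588

0.588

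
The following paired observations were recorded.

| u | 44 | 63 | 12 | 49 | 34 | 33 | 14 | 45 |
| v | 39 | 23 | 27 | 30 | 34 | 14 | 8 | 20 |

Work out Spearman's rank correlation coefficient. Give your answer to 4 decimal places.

Rank u: 5, 8, 1, 7, 4, 3, 2, 6
Rank v: 8, 4, 5, 6, 7, 2, 1, 3
d = rank(u) − rank(v): -3, 4, -4, 1, -3, 1, 1, 3; Σd² = 62
ρ = 1 − 6Σd² / [n(n²−1)] = 1 − 6×62 / (8×63) = 1 − 372/504 ≈ 0.2619

0.2619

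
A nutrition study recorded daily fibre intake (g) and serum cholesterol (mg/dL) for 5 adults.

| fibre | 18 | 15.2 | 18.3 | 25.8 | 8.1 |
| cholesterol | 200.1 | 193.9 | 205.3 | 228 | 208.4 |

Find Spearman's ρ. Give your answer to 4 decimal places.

Rank fibre: 3, 2, 4, 5, 1
Rank cholesterol: 2, 1, 3, 5, 4
d = rank(fibre) − rank(cholesterol): 1, 1, 1, 0, -3; Σd² = 12
ρ = 1 − 6Σd² / [n(n²−1)] = 1 − 6×12 / (5×24) = 1 − 72/120 ≈ 0.4000

0.4000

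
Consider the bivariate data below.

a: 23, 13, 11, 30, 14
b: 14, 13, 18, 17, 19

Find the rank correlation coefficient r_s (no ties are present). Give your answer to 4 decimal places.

-0.1000

Rank a: 4, 2, 1, 5, 3
Rank b: 2, 1, 4, 3, 5
d = rank(a) − rank(b): 2, 1, -3, 2, -2; Σd² = 22
ρ = 1 − 6Σd² / [n(n²−1)] = 1 − 6×22 / (5×24) = 1 − 132/120 ≈ -0.1000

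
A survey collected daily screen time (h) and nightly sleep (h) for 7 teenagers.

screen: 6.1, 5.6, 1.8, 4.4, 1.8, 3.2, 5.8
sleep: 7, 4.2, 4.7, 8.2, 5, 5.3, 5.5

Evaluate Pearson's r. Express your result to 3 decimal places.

0.321

n = 7, Σx = 28.7, Σy = 39.9, Σx² = 138.29, Σy² = 239.31, Σxy = 168.62
nΣxy − ΣxΣy = 1180.34 − 1145.13 = 35.21
nΣx² − (Σx)² = 968.03 − 823.69 = 144.34; nΣy² − (Σy)² = 1675.17 − 1592.01 = 83.16
r = 35.21 / √(144.34 × 83.16) = 35.21 / 109.5596 ≈ 0.321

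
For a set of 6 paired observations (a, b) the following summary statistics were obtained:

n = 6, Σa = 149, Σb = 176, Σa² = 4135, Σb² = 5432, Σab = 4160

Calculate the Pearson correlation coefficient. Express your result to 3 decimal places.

-0.616

r = (nΣab − ΣaΣb) / √[(nΣa² − (Σa)²)(nΣb² − (Σb)²)]
Numerator: 6×4160 − 149×176 = -1264
Denominator: √[(24810 − 22201)(32592 − 30976)] = √[2609 × 1616] = 2053.3251
r = -1264 / 2053.3251 ≈ -0.616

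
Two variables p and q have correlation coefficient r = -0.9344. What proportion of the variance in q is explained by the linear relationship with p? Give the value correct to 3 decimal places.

r² = (-0.9344)² = 0.873

0.873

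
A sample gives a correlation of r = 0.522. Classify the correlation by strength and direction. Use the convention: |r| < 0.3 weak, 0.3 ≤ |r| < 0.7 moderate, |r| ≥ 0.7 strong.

moderate positive

r = 0.522 > 0 so the relationship is positive.
|r| = 0.522, which falls in the moderate range.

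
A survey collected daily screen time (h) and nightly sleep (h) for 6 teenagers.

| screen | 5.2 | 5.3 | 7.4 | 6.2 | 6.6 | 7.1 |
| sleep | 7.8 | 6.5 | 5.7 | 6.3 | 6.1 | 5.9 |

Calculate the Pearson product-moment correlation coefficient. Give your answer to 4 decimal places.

-0.8455

n = 6, Σx = 37.8, Σy = 38.3, Σx² = 242.3, Σy² = 247.29, Σxy = 238.4
nΣxy − ΣxΣy = 1430.4 − 1447.74 = -17.34
nΣx² − (Σx)² = 1453.8 − 1428.84 = 24.96; nΣy² − (Σy)² = 1483.74 − 1466.89 = 16.85
r = -17.34 / √(24.96 × 16.85) = -17.34 / 20.5079 ≈ -0.8455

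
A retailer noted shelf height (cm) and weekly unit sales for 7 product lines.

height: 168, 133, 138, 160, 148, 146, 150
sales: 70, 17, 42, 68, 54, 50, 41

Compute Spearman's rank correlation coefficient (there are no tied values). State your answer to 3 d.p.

Rank height: 7, 1, 2, 6, 4, 3, 5
Rank sales: 7, 1, 3, 6, 5, 4, 2
d = rank(height) − rank(sales): 0, 0, -1, 0, -1, -1, 3; Σd² = 12
ρ = 1 − 6Σd² / [n(n²−1)] = 1 − 6×12 / (7×48) = 1 − 72/336 ≈ 0.786

0.786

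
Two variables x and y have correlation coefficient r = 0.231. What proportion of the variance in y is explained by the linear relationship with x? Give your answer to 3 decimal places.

0.053

r² = (0.231)² = 0.053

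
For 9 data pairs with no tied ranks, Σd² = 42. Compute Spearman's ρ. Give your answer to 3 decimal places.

0.650

ρ = 1 − 6Σd² / [n(n²−1)] = 1 − 6×42 / (9×80)
  = 1 − 252/720 = 1 − 0.3500 ≈ 0.650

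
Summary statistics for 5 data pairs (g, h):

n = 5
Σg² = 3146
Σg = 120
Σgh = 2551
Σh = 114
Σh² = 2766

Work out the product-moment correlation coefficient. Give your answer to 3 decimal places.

-0.878

r = (nΣgh − ΣgΣh) / √[(nΣg² − (Σg)²)(nΣh² − (Σh)²)]
Numerator: 5×2551 − 120×114 = -925
Denominator: √[(15730 − 14400)(13830 − 12996)] = √[1330 × 834] = 1053.1951
r = -925 / 1053.1951 ≈ -0.878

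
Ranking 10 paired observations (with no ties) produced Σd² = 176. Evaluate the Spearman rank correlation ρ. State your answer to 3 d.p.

ρ = 1 − 6Σd² / [n(n²−1)] = 1 − 6×176 / (10×99)
  = 1 − 1056/990 = 1 − 1.0667 ≈ -0.067

-0.067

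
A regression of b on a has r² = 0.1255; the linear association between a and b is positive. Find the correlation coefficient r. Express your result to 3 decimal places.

0.354

|r| = √0.1255 = 0.354
The association is positive, so r = 0.354.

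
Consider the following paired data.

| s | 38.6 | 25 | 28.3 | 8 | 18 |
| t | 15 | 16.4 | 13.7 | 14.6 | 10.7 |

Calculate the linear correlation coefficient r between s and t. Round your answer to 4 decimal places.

n = 5, Σs = 117.9, Σt = 70.4, Σs² = 3303.85, Σt² = 1009.3, Σst = 1686.11
nΣst − ΣsΣt = 8430.55 − 8300.16 = 130.39
nΣs² − (Σs)² = 16519.25 − 13900.41 = 2618.84; nΣt² − (Σt)² = 5046.5 − 4956.16 = 90.34
r = 130.39 / √(2618.84 × 90.34) = 130.39 / 486.4011 ≈ 0.2681

0.2681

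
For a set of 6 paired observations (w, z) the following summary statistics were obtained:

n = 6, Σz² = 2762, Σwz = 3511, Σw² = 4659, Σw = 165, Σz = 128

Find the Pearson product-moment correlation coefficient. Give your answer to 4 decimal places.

r = (nΣwz − ΣwΣz) / √[(nΣw² − (Σw)²)(nΣz² − (Σz)²)]
Numerator: 6×3511 − 165×128 = -54
Denominator: √[(27954 − 27225)(16572 − 16384)] = √[729 × 188] = 370.2053
r = -54 / 370.2053 ≈ -0.1459

-0.1459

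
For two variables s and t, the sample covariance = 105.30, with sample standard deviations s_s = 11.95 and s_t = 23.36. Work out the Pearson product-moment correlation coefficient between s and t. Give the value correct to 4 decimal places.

0.3772

r = Cov(s,t) / (s_s · s_t) = 105.30 / (11.95 × 23.36)
  = 105.30 / 279.1520 ≈ 0.3772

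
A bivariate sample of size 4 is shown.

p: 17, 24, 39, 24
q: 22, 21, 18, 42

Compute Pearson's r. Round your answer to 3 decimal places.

n = 4, Σp = 104, Σq = 103, Σp² = 2962, Σq² = 3013, Σpq = 2588
nΣpq − ΣpΣq = 10352 − 10712 = -360
nΣp² − (Σp)² = 11848 − 10816 = 1032; nΣq² − (Σq)² = 12052 − 10609 = 1443
r = -360 / √(1032 × 1443) = -360 / 1220.3180 ≈ -0.295

-0.295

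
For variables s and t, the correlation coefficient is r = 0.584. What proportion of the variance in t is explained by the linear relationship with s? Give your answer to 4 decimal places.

r² = (0.584)² = 0.3411

0.3411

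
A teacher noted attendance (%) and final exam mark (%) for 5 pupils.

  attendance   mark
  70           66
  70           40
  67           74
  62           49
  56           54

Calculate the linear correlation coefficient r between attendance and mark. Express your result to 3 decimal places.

n = 5, Σx = 325, Σy = 283, Σx² = 21269, Σy² = 16749, Σxy = 18440
nΣxy − ΣxΣy = 92200 − 91975 = 225
nΣx² − (Σx)² = 106345 − 105625 = 720; nΣy² − (Σy)² = 83745 − 80089 = 3656
r = 225 / √(720 × 3656) = 225 / 1622.4426 ≈ 0.139

0.139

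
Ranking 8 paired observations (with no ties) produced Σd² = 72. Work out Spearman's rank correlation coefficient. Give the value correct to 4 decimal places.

ρ = 1 − 6Σd² / [n(n²−1)] = 1 − 6×72 / (8×63)
  = 1 − 432/504 = 1 − 0.85714 ≈ 0.1429

0.1429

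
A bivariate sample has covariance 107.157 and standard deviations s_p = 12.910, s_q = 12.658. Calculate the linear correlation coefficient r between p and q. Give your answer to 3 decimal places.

0.656

r = Cov(p,q) / (s_p · s_q) = 107.157 / (12.910 × 12.658)
  = 107.157 / 163.4148 ≈ 0.656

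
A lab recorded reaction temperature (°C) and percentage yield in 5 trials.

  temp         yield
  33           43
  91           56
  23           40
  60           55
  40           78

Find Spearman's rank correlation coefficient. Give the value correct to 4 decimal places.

Rank temp: 2, 5, 1, 4, 3
Rank yield: 2, 4, 1, 3, 5
d = rank(temp) − rank(yield): 0, 1, 0, 1, -2; Σd² = 6
ρ = 1 − 6Σd² / [n(n²−1)] = 1 − 6×6 / (5×24) = 1 − 36/120 ≈ 0.7000

0.7000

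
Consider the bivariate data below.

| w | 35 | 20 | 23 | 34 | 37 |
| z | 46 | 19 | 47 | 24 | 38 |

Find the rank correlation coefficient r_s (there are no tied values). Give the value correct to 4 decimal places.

0.3000

Rank w: 4, 1, 2, 3, 5
Rank z: 4, 1, 5, 2, 3
d = rank(w) − rank(z): 0, 0, -3, 1, 2; Σd² = 14
ρ = 1 − 6Σd² / [n(n²−1)] = 1 − 6×14 / (5×24) = 1 − 84/120 ≈ 0.3000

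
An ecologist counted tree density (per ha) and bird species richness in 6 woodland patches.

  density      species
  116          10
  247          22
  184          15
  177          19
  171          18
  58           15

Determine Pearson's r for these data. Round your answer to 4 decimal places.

n = 6, Σx = 953, Σy = 99, Σx² = 172255, Σy² = 1719, Σxy = 16665
nΣxy − ΣxΣy = 99990 − 94347 = 5643
nΣx² − (Σx)² = 1033530 − 908209 = 125321; nΣy² − (Σy)² = 10314 − 9801 = 513
r = 5643 / √(125321 × 513) = 5643 / 8018.0841 ≈ 0.7038

0.7038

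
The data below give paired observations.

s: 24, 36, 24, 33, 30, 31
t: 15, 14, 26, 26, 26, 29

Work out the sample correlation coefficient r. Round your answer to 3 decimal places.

n = 6, Σs = 178, Σt = 136, Σs² = 5398, Σt² = 3290, Σst = 4025
nΣst − ΣsΣt = 24150 − 24208 = -58
nΣs² − (Σs)² = 32388 − 31684 = 704; nΣt² − (Σt)² = 19740 − 18496 = 1244
r = -58 / √(704 × 1244) = -58 / 935.8290 ≈ -0.062

-0.062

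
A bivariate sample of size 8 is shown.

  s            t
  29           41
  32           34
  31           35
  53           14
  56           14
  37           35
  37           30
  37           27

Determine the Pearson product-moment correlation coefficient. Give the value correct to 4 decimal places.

-0.9648

n = 8, Σs = 312, Σt = 230, Σs² = 12878, Σt² = 7308, Σst = 8292
nΣst − ΣsΣt = 66336 − 71760 = -5424
nΣs² − (Σs)² = 103024 − 97344 = 5680; nΣt² − (Σt)² = 58464 − 52900 = 5564
r = -5424 / √(5680 × 5564) = -5424 / 5621.7008 ≈ -0.9648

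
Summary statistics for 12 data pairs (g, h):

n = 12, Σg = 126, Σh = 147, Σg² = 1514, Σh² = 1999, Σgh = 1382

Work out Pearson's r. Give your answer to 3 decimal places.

r = (nΣgh − ΣgΣh) / √[(nΣg² − (Σg)²)(nΣh² − (Σh)²)]
Numerator: 12×1382 − 126×147 = -1938
Denominator: √[(18168 − 15876)(23988 − 21609)] = √[2292 × 2379] = 2335.0949
r = -1938 / 2335.0949 ≈ -0.830

-0.830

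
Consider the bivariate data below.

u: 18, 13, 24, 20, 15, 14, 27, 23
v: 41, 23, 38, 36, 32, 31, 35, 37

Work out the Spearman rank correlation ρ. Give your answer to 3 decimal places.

0.619

Rank u: 4, 1, 7, 5, 3, 2, 8, 6
Rank v: 8, 1, 7, 5, 3, 2, 4, 6
d = rank(u) − rank(v): -4, 0, 0, 0, 0, 0, 4, 0; Σd² = 32
ρ = 1 − 6Σd² / [n(n²−1)] = 1 − 6×32 / (8×63) = 1 − 192/504 ≈ 0.619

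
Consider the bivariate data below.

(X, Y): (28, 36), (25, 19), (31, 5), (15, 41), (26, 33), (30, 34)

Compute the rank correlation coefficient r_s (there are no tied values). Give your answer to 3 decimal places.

Rank X: 4, 2, 6, 1, 3, 5
Rank Y: 5, 2, 1, 6, 3, 4
d = rank(X) − rank(Y): -1, 0, 5, -5, 0, 1; Σd² = 52
ρ = 1 − 6Σd² / [n(n²−1)] = 1 − 6×52 / (6×35) = 1 − 312/210 ≈ -0.486

-0.486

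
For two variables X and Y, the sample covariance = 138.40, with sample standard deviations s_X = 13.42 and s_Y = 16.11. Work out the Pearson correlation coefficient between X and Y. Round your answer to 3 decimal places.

0.640

r = Cov(X,Y) / (s_X · s_Y) = 138.40 / (13.42 × 16.11)
  = 138.40 / 216.1962 ≈ 0.640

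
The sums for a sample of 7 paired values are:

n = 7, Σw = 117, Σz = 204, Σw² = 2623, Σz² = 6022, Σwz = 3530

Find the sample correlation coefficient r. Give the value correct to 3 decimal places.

0.531

r = (nΣwz − ΣwΣz) / √[(nΣw² − (Σw)²)(nΣz² − (Σz)²)]
Numerator: 7×3530 − 117×204 = 842
Denominator: √[(18361 − 13689)(42154 − 41616)] = √[4672 × 538] = 1585.4135
r = 842 / 1585.4135 ≈ 0.531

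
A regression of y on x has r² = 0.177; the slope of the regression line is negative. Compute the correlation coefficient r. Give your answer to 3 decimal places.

|r| = √0.177 = 0.421
The association is negative, so r = −0.421.

-0.421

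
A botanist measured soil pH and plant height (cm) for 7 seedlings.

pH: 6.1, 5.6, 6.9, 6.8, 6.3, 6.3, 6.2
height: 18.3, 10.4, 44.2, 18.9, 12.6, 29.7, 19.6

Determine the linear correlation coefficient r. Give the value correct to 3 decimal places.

n = 7, Σx = 44.2, Σy = 153.7, Σx² = 280.24, Σy² = 4178.91, Σxy = 991.38
nΣxy − ΣxΣy = 6939.66 − 6793.54 = 146.12
nΣx² − (Σx)² = 1961.68 − 1953.64 = 8.04; nΣy² − (Σy)² = 29252.37 − 23623.69 = 5628.68
r = 146.12 / √(8.04 × 5628.68) = 146.12 / 212.7313 ≈ 0.687

0.687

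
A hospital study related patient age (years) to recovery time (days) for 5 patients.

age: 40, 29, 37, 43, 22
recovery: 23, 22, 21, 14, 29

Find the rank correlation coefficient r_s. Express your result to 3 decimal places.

Rank age: 4, 2, 3, 5, 1
Rank recovery: 4, 3, 2, 1, 5
d = rank(age) − rank(recovery): 0, -1, 1, 4, -4; Σd² = 34
ρ = 1 − 6Σd² / [n(n²−1)] = 1 − 6×34 / (5×24) = 1 − 204/120 ≈ -0.700

-0.700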